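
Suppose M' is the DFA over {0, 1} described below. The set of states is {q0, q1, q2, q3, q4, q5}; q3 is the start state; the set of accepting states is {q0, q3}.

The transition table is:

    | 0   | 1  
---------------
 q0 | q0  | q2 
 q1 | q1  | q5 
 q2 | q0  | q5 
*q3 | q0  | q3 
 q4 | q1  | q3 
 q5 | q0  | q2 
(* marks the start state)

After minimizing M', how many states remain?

States {q1,q4} cannot be reached from the start state, so discard them.
P0 = {q0,q3} | {q2,q5}.
On input 1, block {q0,q3} splits into {q0} and {q3}.
No further refinement is possible. Final partition (3 blocks): {q0} | {q2,q5} | {q3}.

3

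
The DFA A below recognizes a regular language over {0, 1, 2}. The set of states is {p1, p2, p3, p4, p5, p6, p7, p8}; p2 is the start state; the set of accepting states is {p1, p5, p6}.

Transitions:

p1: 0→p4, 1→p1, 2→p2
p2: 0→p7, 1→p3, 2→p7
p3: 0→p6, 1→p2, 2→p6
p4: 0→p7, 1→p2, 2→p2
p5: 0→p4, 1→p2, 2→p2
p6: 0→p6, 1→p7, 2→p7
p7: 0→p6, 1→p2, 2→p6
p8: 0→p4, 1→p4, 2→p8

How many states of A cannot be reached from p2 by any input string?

4

BFS from p2 reaches {p2, p3, p6, p7}; the 4 state(s) p1, p4, p5, p8 are never visited.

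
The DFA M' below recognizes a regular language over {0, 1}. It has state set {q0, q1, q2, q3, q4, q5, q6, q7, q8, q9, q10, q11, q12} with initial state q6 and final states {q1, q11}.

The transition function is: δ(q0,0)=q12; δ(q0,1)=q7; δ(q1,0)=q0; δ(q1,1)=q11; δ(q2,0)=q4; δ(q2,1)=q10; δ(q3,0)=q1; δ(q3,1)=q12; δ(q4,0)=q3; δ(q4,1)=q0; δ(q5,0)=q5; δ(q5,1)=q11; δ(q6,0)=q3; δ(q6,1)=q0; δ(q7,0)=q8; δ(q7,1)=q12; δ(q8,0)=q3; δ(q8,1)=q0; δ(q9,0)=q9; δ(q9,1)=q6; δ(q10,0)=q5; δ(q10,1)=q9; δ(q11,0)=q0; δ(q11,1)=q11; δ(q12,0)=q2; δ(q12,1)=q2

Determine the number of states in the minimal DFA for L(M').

10

P0 = {q1,q11} | {q0,q2,q3,q4,q5,q6,q7,q8,q9,q10,q12}.
On input 0, block {q0,q2,q3,q4,q5,q6,q7,q8,q9,q10,q12} splits into {q0,q2,q4,q5,q6,q7,q8,q9,q10,q12} and {q3}.
Refine {q0,q2,q4,q5,q6,q7,q8,q9,q10,q12} on symbol 0: members go to different blocks, giving {q0,q2,q5,q7,q9,q10,q12} and {q4,q6,q8}.
On input 0, block {q0,q2,q5,q7,q9,q10,q12} splits into {q0,q5,q9,q10,q12} and {q2,q7}.
On input 0, block {q0,q5,q9,q10,q12} splits into {q0,q5,q9,q10} and {q12}.
On input 0, block {q0,q5,q9,q10} splits into {q5,q9,q10} and {q0}.
On input 1, block {q5,q9,q10} splits into {q5} and {q9} and {q10}.
Refine {q2,q7} on symbol 1: members go to different blocks, giving {q2} and {q7}.
The partition is now stable with 10 blocks: {q1,q11} | {q5} | {q3} | {q4,q6,q8} | {q2} | {q12} | {q0} | {q9} | {q10} | {q7}.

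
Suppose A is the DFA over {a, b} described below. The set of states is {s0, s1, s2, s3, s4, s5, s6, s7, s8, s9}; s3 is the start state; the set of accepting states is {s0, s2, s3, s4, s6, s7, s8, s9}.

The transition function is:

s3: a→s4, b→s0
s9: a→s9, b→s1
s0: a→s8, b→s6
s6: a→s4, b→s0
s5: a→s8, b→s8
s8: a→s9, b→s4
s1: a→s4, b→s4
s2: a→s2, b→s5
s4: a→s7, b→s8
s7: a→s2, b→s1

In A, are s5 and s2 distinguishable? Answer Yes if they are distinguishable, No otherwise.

Yes

Every state is reachable, so we keep all 10.
Start with accepting vs non-accepting: {s0,s2,s3,s4,s6,s7,s8,s9} | {s1,s5}.
Split {s0,s2,s3,s4,s6,s7,s8,s9} by δ(·,b) → {s0,s3,s4,s6,s8} and {s2,s7,s9}.
Split {s0,s3,s4,s6,s8} by δ(·,a) → {s0,s3,s6} and {s4,s8}.
Stable partition: {s0,s3,s6} | {s1,s5} | {s2,s7,s9} | {s4,s8} — 4 equivalence classes.
s5 and s2 end up in different blocks, so they are distinguishable. For instance, the string 'ε' is accepted from only s2.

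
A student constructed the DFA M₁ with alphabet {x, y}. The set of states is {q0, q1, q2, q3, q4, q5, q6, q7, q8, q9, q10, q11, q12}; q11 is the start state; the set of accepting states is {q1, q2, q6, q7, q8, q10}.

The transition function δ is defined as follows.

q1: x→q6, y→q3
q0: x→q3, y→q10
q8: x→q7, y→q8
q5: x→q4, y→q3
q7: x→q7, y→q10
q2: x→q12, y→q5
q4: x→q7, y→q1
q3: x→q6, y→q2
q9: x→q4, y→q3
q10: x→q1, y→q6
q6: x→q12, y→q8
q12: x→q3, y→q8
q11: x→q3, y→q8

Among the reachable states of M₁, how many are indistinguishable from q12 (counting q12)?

2

Reachable states from the start: {q1,q2,q3,q4,q5,q6,q7,q8,q10,q11,q12}. Unreachable: {q0,q9} — drop them.
Start with accepting vs non-accepting: {q1,q2,q6,q7,q8,q10} | {q3,q4,q5,q11,q12}.
Refine {q1,q2,q6,q7,q8,q10} on symbol x: members go to different blocks, giving {q1,q7,q8,q10} and {q2,q6}.
Refine {q1,q7,q8,q10} on symbol x: members go to different blocks, giving {q7,q8,q10} and {q1}.
Split {q7,q8,q10} by δ(·,x) → {q7,q8} and {q10}.
Refine {q7,q8} on symbol y: members go to different blocks, giving {q7} and {q8}.
Split {q3,q4,q5,q11,q12} by δ(·,x) → {q5,q11,q12} and {q3} and {q4}.
On input x, block {q5,q11,q12} splits into {q11,q12} and {q5}.
Split {q2,q6} by δ(·,y) → {q2} and {q6}.
No further refinement is possible. Final partition (10 blocks): {q7} | {q11,q12} | {q2} | {q1} | {q10} | {q8} | {q3} | {q4} | {q5} | {q6}.
The equivalence class containing q12 is {q11,q12}, of size 2.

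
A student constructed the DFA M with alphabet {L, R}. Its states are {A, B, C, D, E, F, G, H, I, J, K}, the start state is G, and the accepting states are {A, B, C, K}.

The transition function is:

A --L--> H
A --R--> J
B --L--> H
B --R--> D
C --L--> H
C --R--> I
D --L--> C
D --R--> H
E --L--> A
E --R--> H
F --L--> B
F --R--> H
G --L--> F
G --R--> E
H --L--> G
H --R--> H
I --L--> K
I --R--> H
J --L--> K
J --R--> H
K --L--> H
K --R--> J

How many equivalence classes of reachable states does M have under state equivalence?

All states are reachable from the start state.
Initial partition by acceptance: {A,B,C,K} | {D,E,F,G,H,I,J}.
Split {D,E,F,G,H,I,J} by δ(·,L) → {D,E,F,I,J} and {G,H}.
Split {G,H} by δ(·,L) → {G} and {H}.
No further refinement is possible. Final partition (4 blocks): {A,B,C,K} | {D,E,F,I,J} | {G} | {H}.

4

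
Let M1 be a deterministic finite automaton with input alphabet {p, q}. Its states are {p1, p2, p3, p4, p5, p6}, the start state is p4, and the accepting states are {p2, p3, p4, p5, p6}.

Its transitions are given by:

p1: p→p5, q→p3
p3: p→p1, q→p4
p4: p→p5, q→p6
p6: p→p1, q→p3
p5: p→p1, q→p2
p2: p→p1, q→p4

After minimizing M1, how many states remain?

Every state is reachable, so we keep all 6.
Start with accepting vs non-accepting: {p2,p3,p4,p5,p6} | {p1}.
On input p, block {p2,p3,p4,p5,p6} splits into {p2,p3,p5,p6} and {p4}.
Refine {p2,p3,p5,p6} on symbol q: members go to different blocks, giving {p2,p3} and {p5,p6}.
Stable partition: {p2,p3} | {p1} | {p4} | {p5,p6} — 4 equivalence classes.

4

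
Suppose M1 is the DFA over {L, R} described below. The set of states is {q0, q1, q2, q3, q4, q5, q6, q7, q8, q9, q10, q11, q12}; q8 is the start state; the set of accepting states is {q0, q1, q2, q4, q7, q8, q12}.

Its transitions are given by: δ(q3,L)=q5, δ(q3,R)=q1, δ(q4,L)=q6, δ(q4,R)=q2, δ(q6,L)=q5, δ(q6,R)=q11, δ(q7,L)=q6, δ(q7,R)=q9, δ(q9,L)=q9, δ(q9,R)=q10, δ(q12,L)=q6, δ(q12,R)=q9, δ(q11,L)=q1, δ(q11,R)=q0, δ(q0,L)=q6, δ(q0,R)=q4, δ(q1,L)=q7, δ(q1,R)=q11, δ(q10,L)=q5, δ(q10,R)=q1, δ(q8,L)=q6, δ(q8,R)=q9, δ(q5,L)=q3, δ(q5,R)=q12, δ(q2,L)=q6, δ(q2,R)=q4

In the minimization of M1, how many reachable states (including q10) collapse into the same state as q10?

P0 = {q0,q1,q2,q4,q7,q8,q12} | {q3,q5,q6,q9,q10,q11}.
Split {q0,q1,q2,q4,q7,q8,q12} by δ(·,L) → {q0,q2,q4,q7,q8,q12} and {q1}.
On input R, block {q0,q2,q4,q7,q8,q12} splits into {q0,q2,q4} and {q7,q8,q12}.
Split {q3,q5,q6,q9,q10,q11} by δ(·,L) → {q3,q5,q6,q9,q10} and {q11}.
On input R, block {q3,q5,q6,q9,q10} splits into {q3,q10} and {q5} and {q6} and {q9}.
Stable partition: {q0,q2,q4} | {q3,q10} | {q1} | {q7,q8,q12} | {q11} | {q5} | {q6} | {q9} — 8 equivalence classes.
State q10 belongs to the block {q3,q10}, which has 2 states.

2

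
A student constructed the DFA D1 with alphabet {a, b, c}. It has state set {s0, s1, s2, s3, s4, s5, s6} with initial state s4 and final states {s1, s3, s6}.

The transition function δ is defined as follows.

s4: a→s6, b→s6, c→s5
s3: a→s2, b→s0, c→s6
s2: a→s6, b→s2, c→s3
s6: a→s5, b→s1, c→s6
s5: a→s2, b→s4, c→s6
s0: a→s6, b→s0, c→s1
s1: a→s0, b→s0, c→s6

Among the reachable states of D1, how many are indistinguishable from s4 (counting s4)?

1

Start with accepting vs non-accepting: {s1,s3,s6} | {s0,s2,s4,s5}.
Split {s1,s3,s6} by δ(·,b) → {s1,s3} and {s6}.
Refine {s0,s2,s4,s5} on symbol a: members go to different blocks, giving {s0,s2,s4} and {s5}.
On input b, block {s0,s2,s4} splits into {s0,s2} and {s4}.
No further refinement is possible. Final partition (5 blocks): {s1,s3} | {s0,s2} | {s6} | {s5} | {s4}.
The equivalence class containing s4 is {s4}, of size 1.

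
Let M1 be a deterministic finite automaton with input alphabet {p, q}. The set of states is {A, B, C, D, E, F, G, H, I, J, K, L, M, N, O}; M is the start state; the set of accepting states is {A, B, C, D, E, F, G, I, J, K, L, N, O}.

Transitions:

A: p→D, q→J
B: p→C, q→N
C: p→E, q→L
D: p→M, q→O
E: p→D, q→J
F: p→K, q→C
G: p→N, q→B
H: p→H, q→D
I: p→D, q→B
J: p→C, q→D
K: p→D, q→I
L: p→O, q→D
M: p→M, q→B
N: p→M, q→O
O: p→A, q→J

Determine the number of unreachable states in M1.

No path from M leads to F, G, H, I, K; the other 10 states are all reachable.

5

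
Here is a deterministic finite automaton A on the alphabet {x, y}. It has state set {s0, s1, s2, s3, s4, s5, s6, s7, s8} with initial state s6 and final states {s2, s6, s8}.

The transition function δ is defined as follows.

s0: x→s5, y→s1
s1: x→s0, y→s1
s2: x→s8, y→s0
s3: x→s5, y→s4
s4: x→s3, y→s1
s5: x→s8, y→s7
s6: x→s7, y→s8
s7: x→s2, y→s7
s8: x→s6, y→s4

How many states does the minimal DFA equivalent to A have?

7

Initial partition by acceptance: {s2,s6,s8} | {s0,s1,s3,s4,s5,s7}.
On input x, block {s2,s6,s8} splits into {s2,s8} and {s6}.
Refine {s2,s8} on symbol x: members go to different blocks, giving {s2} and {s8}.
Split {s0,s1,s3,s4,s5,s7} by δ(·,x) → {s0,s1,s3,s4} and {s5} and {s7}.
Split {s0,s1,s3,s4} by δ(·,x) → {s0,s3} and {s1,s4}.
Stable partition: {s2} | {s0,s3} | {s6} | {s8} | {s5} | {s7} | {s1,s4} — 7 equivalence classes.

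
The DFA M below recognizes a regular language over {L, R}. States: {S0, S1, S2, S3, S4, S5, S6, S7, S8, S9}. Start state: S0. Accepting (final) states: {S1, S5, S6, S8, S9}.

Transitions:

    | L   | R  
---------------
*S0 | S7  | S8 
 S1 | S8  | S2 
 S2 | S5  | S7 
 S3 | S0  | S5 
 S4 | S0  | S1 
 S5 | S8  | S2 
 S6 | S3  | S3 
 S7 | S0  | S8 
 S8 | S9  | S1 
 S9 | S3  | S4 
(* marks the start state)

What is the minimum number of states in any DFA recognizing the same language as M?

First remove the unreachable states {S6}; 9 states remain.
Initial partition by acceptance: {S1,S5,S8,S9} | {S0,S2,S3,S4,S7}.
On input L, block {S1,S5,S8,S9} splits into {S1,S5,S8} and {S9}.
On input L, block {S1,S5,S8} splits into {S1,S5} and {S8}.
On input L, block {S0,S2,S3,S4,S7} splits into {S0,S3,S4,S7} and {S2}.
Refine {S0,S3,S4,S7} on symbol R: members go to different blocks, giving {S0,S7} and {S3,S4}.
The partition is now stable with 6 blocks: {S1,S5} | {S0,S7} | {S9} | {S8} | {S2} | {S3,S4}.

6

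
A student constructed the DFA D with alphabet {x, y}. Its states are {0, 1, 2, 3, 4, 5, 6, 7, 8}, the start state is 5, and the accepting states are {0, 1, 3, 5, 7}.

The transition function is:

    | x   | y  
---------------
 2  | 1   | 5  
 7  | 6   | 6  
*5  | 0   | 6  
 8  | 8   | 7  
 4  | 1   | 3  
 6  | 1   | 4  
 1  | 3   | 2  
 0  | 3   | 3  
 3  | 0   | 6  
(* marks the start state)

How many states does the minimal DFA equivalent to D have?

5

States {7,8} cannot be reached from the start state, so discard them.
Initial partition by acceptance: {0,1,3,5} | {2,4,6}.
Split {0,1,3,5} by δ(·,y) → {1,3,5} and {0}.
On input x, block {1,3,5} splits into {3,5} and {1}.
Refine {2,4,6} on symbol y: members go to different blocks, giving {2,4} and {6}.
No further refinement is possible. Final partition (5 blocks): {3,5} | {2,4} | {0} | {1} | {6}.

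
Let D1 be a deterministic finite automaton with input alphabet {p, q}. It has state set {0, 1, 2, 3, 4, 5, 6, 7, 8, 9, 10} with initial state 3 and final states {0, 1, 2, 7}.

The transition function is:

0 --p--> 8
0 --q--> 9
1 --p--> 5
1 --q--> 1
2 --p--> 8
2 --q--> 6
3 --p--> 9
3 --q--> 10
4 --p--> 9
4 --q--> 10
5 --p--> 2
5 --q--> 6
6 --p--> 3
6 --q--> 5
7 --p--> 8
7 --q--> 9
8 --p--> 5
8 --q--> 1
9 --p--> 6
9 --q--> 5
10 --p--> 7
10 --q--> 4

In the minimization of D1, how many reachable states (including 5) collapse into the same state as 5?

States {0} cannot be reached from the start state, so discard them.
Initial partition by acceptance: {1,2,7} | {3,4,5,6,8,9,10}.
Split {1,2,7} by δ(·,q) → {2,7} and {1}.
Refine {3,4,5,6,8,9,10} on symbol p: members go to different blocks, giving {3,4,6,8,9} and {5,10}.
Refine {3,4,6,8,9} on symbol p: members go to different blocks, giving {3,4,6,9} and {8}.
No further refinement is possible. Final partition (5 blocks): {2,7} | {3,4,6,9} | {1} | {5,10} | {8}.
The equivalence class containing 5 is {5,10}, of size 2.

2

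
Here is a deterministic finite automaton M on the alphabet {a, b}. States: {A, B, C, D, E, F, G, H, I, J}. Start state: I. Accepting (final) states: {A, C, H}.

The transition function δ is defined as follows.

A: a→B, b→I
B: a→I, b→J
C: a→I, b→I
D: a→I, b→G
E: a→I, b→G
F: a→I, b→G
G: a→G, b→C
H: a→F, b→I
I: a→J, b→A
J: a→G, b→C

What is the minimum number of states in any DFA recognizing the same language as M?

5

States {D,E,F,H} cannot be reached from the start state, so discard them.
Start with accepting vs non-accepting: {A,C} | {B,G,I,J}.
Split {B,G,I,J} by δ(·,b) → {G,I,J} and {B}.
On input a, block {A,C} splits into {A} and {C}.
Split {G,I,J} by δ(·,b) → {G,J} and {I}.
Stable partition: {A} | {G,J} | {B} | {C} | {I} — 5 equivalence classes.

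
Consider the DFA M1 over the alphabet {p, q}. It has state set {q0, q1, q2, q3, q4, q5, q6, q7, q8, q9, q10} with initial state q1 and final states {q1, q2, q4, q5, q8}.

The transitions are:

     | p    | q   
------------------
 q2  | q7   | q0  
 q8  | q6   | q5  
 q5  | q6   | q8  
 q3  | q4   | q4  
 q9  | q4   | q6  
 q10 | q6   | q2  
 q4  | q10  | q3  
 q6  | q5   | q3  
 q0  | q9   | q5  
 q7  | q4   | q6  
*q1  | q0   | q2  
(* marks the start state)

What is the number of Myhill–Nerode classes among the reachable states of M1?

9

All states are reachable from the start state.
Initial partition by acceptance: {q1,q2,q4,q5,q8} | {q0,q3,q6,q7,q9,q10}.
Refine {q1,q2,q4,q5,q8} on symbol q: members go to different blocks, giving {q1,q5,q8} and {q2,q4}.
On input q, block {q1,q5,q8} splits into {q5,q8} and {q1}.
On input p, block {q0,q3,q6,q7,q9,q10} splits into {q3,q7,q9} and {q0,q10} and {q6}.
On input q, block {q3,q7,q9} splits into {q7,q9} and {q3}.
On input p, block {q2,q4} splits into {q2} and {q4}.
Refine {q0,q10} on symbol p: members go to different blocks, giving {q0} and {q10}.
The partition is now stable with 9 blocks: {q5,q8} | {q7,q9} | {q2} | {q1} | {q0} | {q6} | {q3} | {q4} | {q10}.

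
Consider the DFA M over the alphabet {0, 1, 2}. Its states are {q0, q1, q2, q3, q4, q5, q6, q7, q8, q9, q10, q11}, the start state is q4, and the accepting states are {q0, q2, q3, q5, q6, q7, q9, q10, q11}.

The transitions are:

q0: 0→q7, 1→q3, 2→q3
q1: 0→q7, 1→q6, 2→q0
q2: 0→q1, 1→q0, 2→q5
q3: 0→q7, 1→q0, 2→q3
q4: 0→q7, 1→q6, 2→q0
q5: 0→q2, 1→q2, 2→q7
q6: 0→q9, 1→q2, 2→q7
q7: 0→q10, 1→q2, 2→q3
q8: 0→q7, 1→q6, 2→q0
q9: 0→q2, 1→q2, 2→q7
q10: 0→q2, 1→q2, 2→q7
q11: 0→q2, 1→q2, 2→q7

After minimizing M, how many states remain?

6

States {q8,q11} cannot be reached from the start state, so discard them.
P0 = {q0,q2,q3,q5,q6,q7,q9,q10} | {q1,q4}.
Refine {q0,q2,q3,q5,q6,q7,q9,q10} on symbol 0: members go to different blocks, giving {q0,q3,q5,q6,q7,q9,q10} and {q2}.
Split {q0,q3,q5,q6,q7,q9,q10} by δ(·,0) → {q0,q3,q6,q7} and {q5,q9,q10}.
Refine {q0,q3,q6,q7} on symbol 0: members go to different blocks, giving {q0,q3} and {q6,q7}.
Split {q6,q7} by δ(·,2) → {q6} and {q7}.
No further refinement is possible. Final partition (6 blocks): {q0,q3} | {q1,q4} | {q2} | {q5,q9,q10} | {q6} | {q7}.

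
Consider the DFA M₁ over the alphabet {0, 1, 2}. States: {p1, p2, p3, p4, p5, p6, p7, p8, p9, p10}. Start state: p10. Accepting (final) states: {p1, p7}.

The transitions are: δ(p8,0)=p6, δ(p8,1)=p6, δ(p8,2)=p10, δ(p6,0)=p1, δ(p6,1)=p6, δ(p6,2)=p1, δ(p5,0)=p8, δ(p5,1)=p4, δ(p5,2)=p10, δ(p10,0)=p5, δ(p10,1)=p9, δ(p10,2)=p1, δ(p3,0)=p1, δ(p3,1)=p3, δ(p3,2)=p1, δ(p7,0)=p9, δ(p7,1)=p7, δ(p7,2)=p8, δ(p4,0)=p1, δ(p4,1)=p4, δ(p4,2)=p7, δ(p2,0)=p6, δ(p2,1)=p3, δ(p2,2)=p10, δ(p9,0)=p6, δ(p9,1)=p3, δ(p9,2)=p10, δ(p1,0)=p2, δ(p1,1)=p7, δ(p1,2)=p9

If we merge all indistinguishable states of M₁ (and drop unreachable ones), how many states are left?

5

All states are reachable from the start state.
Initial partition by acceptance: {p1,p7} | {p2,p3,p4,p5,p6,p8,p9,p10}.
Refine {p2,p3,p4,p5,p6,p8,p9,p10} on symbol 0: members go to different blocks, giving {p2,p5,p8,p9,p10} and {p3,p4,p6}.
Refine {p2,p5,p8,p9,p10} on symbol 0: members go to different blocks, giving {p2,p8,p9} and {p5,p10}.
Refine {p5,p10} on symbol 0: members go to different blocks, giving {p5} and {p10}.
No further refinement is possible. Final partition (5 blocks): {p1,p7} | {p2,p8,p9} | {p3,p4,p6} | {p5} | {p10}.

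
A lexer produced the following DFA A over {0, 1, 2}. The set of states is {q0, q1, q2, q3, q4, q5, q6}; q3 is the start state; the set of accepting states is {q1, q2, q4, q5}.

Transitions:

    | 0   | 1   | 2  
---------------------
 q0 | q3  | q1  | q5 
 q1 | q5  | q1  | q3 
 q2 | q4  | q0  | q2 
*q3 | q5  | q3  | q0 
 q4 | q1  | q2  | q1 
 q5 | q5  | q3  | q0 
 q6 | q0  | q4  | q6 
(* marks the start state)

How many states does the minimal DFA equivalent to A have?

4

States {q2,q4,q6} cannot be reached from the start state, so discard them.
Start with accepting vs non-accepting: {q1,q5} | {q0,q3}.
On input 1, block {q1,q5} splits into {q1} and {q5}.
Split {q0,q3} by δ(·,0) → {q0} and {q3}.
The partition is now stable with 4 blocks: {q1} | {q0} | {q5} | {q3}.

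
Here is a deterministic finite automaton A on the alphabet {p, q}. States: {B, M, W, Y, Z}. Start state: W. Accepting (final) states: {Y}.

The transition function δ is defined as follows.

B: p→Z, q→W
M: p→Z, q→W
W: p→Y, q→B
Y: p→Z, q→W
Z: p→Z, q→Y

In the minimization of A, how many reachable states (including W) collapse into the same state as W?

1

States {M} cannot be reached from the start state, so discard them.
Initial partition by acceptance: {Y} | {B,W,Z}.
Refine {B,W,Z} on symbol p: members go to different blocks, giving {B,Z} and {W}.
Split {B,Z} by δ(·,q) → {Z} and {B}.
The partition is now stable with 4 blocks: {Y} | {Z} | {W} | {B}.
State W belongs to the block {W}, which has 1 states.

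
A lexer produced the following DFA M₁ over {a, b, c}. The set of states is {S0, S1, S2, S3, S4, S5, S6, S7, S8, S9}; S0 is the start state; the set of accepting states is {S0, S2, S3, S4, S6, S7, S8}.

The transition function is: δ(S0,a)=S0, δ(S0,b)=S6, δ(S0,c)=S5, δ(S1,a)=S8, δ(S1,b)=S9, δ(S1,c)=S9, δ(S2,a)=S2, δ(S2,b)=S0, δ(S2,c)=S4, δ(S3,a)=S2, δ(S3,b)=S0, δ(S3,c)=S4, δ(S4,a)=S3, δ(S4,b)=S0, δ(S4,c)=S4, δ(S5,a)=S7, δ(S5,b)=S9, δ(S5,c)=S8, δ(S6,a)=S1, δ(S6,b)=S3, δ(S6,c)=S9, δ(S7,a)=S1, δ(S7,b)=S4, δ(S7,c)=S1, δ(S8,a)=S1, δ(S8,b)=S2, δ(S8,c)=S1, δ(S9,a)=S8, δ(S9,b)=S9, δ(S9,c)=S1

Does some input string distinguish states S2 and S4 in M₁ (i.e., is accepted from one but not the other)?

No

Start with accepting vs non-accepting: {S0,S2,S3,S4,S6,S7,S8} | {S1,S5,S9}.
Refine {S0,S2,S3,S4,S6,S7,S8} on symbol a: members go to different blocks, giving {S0,S2,S3,S4} and {S6,S7,S8}.
On input b, block {S0,S2,S3,S4} splits into {S2,S3,S4} and {S0}.
On input c, block {S1,S5,S9} splits into {S1,S9} and {S5}.
Stable partition: {S2,S3,S4} | {S1,S9} | {S6,S7,S8} | {S0} | {S5} — 5 equivalence classes.
S2 and S4 lie in the same block of the stable partition, so they are equivalent — no string distinguishes them.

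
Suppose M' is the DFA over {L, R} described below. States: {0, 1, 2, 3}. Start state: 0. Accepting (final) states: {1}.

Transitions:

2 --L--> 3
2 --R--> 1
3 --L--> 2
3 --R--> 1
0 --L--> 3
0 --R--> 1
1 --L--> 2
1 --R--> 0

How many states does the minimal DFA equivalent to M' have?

2

Every state is reachable, so we keep all 4.
Initial partition by acceptance: {1} | {0,2,3}.
No further refinement is possible. Final partition (2 blocks): {1} | {0,2,3}.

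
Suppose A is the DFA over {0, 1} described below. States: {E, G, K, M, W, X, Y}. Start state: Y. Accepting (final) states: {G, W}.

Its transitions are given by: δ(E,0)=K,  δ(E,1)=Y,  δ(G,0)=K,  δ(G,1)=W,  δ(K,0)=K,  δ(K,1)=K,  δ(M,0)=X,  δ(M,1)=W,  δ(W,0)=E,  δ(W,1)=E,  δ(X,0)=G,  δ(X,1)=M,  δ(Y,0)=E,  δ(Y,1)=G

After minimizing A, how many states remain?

5

States {M,X} cannot be reached from the start state, so discard them.
P0 = {G,W} | {E,K,Y}.
Refine {G,W} on symbol 1: members go to different blocks, giving {G} and {W}.
Refine {E,K,Y} on symbol 1: members go to different blocks, giving {E,K} and {Y}.
On input 1, block {E,K} splits into {K} and {E}.
Stable partition: {G} | {K} | {W} | {Y} | {E} — 5 equivalence classes.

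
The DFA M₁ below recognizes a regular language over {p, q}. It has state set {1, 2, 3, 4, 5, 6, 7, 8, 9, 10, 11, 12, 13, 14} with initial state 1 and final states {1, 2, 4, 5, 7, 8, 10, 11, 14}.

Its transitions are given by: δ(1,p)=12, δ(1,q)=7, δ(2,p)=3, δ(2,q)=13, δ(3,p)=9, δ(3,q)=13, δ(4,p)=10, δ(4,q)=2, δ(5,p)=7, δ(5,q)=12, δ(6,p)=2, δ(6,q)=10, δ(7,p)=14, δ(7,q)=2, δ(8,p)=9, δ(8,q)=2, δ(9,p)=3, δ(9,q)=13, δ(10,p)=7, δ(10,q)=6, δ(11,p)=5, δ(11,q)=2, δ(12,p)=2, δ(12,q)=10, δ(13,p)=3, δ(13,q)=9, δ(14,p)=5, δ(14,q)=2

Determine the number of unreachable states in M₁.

No path from 1 leads to 4, 8, 11; the other 11 states are all reachable.

3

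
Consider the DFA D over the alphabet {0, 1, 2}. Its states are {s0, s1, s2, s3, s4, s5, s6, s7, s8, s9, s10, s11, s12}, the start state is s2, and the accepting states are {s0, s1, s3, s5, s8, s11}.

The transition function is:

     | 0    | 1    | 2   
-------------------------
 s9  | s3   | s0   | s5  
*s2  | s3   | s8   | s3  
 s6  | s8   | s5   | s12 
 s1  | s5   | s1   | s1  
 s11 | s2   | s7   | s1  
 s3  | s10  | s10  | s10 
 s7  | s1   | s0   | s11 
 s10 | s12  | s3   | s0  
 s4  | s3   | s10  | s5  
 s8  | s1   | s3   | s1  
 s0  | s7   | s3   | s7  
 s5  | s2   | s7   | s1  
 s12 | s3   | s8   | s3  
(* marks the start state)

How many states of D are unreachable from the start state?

Starting at s2 and following transitions, the reachable set is {s0, s1, s2, s3, s5, s7, s8, s10, s11, s12}. That leaves s4, s6, s9 unreachable — 3 in total.

3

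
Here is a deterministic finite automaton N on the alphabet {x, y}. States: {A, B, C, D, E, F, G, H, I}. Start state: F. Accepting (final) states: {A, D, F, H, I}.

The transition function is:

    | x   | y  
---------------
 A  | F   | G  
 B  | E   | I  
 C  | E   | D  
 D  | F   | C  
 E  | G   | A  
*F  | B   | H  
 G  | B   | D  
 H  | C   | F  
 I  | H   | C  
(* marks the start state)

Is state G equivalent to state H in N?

No

Start with accepting vs non-accepting: {A,D,F,H,I} | {B,C,E,G}.
Refine {A,D,F,H,I} on symbol x: members go to different blocks, giving {A,D,I} and {F,H}.
No further refinement is possible. Final partition (3 blocks): {A,D,I} | {B,C,E,G} | {F,H}.
G and H end up in different blocks, so they are distinguishable. For instance, the string 'ε' is accepted from only H.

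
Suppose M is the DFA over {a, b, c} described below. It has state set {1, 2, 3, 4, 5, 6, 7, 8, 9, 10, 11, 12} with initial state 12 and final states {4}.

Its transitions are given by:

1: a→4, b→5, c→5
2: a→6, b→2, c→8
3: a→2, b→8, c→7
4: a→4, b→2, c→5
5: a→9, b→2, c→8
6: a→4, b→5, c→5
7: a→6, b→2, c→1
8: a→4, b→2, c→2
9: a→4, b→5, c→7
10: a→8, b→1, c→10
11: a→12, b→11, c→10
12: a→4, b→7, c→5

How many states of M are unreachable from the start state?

3

No path from 12 leads to 3, 10, 11; the other 9 states are all reachable.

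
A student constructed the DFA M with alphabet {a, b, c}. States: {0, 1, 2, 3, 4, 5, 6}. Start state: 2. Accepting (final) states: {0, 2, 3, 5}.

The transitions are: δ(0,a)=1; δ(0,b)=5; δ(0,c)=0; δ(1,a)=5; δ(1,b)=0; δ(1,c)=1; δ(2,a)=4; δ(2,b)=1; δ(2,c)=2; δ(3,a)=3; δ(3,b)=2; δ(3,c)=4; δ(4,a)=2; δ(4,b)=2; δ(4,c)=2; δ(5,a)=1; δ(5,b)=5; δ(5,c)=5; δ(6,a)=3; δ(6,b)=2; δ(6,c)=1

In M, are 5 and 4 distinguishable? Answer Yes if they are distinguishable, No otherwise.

Yes

States {3,6} cannot be reached from the start state, so discard them.
Start with accepting vs non-accepting: {0,2,5} | {1,4}.
On input b, block {0,2,5} splits into {0,5} and {2}.
Refine {1,4} on symbol a: members go to different blocks, giving {1} and {4}.
No further refinement is possible. Final partition (4 blocks): {0,5} | {1} | {2} | {4}.
5 and 4 end up in different blocks, so they are distinguishable. For instance, the string 'ε' is accepted from only 5.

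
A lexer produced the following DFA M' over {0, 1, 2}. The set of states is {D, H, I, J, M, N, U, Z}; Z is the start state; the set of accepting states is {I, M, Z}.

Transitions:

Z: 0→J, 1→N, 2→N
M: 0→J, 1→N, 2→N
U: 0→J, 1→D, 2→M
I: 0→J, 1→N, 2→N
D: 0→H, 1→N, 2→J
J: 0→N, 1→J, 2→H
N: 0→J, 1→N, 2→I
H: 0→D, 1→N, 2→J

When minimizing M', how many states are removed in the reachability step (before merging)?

2

Starting at Z and following transitions, the reachable set is {D, H, I, J, N, Z}. That leaves M, U unreachable — 2 in total.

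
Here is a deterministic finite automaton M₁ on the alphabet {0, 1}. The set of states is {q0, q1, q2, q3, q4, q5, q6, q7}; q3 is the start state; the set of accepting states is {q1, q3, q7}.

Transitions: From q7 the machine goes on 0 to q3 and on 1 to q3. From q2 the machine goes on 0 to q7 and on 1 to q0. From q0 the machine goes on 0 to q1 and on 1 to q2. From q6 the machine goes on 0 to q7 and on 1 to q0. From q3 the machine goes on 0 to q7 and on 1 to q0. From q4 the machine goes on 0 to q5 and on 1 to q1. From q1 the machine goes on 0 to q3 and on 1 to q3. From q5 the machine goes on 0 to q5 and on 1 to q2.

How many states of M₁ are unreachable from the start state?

3

No path from q3 leads to q4, q5, q6; the other 5 states are all reachable.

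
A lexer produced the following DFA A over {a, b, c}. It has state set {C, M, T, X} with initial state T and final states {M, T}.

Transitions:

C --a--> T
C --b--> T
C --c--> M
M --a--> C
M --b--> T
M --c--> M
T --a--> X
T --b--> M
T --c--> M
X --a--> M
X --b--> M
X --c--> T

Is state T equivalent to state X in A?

Every state is reachable, so we keep all 4.
Start with accepting vs non-accepting: {M,T} | {C,X}.
The partition is now stable with 2 blocks: {M,T} | {C,X}.
T and X end up in different blocks, so they are distinguishable. For instance, the string 'ε' is accepted from only T.

No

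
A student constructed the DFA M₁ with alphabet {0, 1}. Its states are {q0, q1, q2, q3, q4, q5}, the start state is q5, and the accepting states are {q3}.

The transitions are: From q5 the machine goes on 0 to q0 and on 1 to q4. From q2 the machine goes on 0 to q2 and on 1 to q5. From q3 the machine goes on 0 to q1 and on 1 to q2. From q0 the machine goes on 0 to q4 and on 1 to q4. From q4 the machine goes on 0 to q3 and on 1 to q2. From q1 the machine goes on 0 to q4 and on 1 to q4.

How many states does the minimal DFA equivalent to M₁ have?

P0 = {q3} | {q0,q1,q2,q4,q5}.
On input 0, block {q0,q1,q2,q4,q5} splits into {q0,q1,q2,q5} and {q4}.
Refine {q0,q1,q2,q5} on symbol 0: members go to different blocks, giving {q0,q1} and {q2,q5}.
Split {q2,q5} by δ(·,0) → {q2} and {q5}.
The partition is now stable with 5 blocks: {q3} | {q0,q1} | {q4} | {q2} | {q5}.

5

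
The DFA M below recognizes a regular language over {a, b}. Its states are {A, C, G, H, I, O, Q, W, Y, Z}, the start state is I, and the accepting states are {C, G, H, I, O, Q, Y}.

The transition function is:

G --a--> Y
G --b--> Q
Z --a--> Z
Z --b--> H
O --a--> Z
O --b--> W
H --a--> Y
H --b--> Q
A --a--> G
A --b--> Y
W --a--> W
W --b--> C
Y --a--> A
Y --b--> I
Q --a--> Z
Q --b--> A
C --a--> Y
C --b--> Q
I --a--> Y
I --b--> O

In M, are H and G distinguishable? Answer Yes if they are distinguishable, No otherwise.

No

P0 = {C,G,H,I,O,Q,Y} | {A,W,Z}.
Split {C,G,H,I,O,Q,Y} by δ(·,a) → {C,G,H,I} and {O,Q,Y}.
Split {A,W,Z} by δ(·,a) → {W,Z} and {A}.
Split {O,Q,Y} by δ(·,a) → {O,Q} and {Y}.
On input b, block {O,Q} splits into {O} and {Q}.
On input b, block {C,G,H,I} splits into {C,G,H} and {I}.
The partition is now stable with 7 blocks: {C,G,H} | {W,Z} | {O} | {A} | {Y} | {Q} | {I}.
H and G lie in the same block of the stable partition, so they are equivalent — no string distinguishes them.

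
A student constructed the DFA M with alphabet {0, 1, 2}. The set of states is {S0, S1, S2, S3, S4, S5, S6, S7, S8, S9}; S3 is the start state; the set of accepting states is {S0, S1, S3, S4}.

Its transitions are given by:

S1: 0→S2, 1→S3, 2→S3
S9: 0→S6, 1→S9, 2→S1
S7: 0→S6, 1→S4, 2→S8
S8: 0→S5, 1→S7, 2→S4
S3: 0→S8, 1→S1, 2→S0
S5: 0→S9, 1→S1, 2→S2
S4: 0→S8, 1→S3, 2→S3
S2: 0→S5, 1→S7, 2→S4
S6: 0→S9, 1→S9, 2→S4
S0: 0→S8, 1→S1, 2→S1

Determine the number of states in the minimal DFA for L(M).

4

Every state is reachable, so we keep all 10.
P0 = {S0,S1,S3,S4} | {S2,S5,S6,S7,S8,S9}.
Split {S2,S5,S6,S7,S8,S9} by δ(·,1) → {S2,S6,S8,S9} and {S5,S7}.
Split {S2,S6,S8,S9} by δ(·,0) → {S2,S8} and {S6,S9}.
The partition is now stable with 4 blocks: {S0,S1,S3,S4} | {S2,S8} | {S5,S7} | {S6,S9}.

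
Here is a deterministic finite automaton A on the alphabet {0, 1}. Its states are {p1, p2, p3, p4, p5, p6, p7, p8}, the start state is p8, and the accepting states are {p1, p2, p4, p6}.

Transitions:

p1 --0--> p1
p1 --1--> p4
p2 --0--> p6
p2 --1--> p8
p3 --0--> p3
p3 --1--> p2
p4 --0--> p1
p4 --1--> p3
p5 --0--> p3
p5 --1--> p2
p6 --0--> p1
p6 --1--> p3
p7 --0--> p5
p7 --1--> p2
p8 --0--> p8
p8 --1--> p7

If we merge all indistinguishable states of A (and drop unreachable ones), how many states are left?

Every state is reachable, so we keep all 8.
Start with accepting vs non-accepting: {p1,p2,p4,p6} | {p3,p5,p7,p8}.
Split {p1,p2,p4,p6} by δ(·,1) → {p2,p4,p6} and {p1}.
On input 0, block {p2,p4,p6} splits into {p4,p6} and {p2}.
Split {p3,p5,p7,p8} by δ(·,1) → {p3,p5,p7} and {p8}.
Stable partition: {p4,p6} | {p3,p5,p7} | {p1} | {p2} | {p8} — 5 equivalence classes.

5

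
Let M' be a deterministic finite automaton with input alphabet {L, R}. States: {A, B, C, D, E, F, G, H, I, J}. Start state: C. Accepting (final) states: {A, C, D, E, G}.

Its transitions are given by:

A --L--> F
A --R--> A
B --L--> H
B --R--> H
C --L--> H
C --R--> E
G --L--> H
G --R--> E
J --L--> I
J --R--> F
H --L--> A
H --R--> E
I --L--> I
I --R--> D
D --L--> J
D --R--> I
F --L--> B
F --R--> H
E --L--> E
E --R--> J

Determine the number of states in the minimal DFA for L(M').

9

Reachable states from the start: {A,B,C,D,E,F,H,I,J}. Unreachable: {G} — drop them.
Start with accepting vs non-accepting: {A,C,D,E} | {B,F,H,I,J}.
Refine {A,C,D,E} on symbol L: members go to different blocks, giving {A,C,D} and {E}.
On input R, block {A,C,D} splits into {A} and {C} and {D}.
On input L, block {B,F,H,I,J} splits into {B,F,I,J} and {H}.
On input L, block {B,F,I,J} splits into {F,I,J} and {B}.
On input L, block {F,I,J} splits into {I,J} and {F}.
On input R, block {I,J} splits into {I} and {J}.
Stable partition: {A} | {I} | {E} | {C} | {D} | {H} | {B} | {F} | {J} — 9 equivalence classes.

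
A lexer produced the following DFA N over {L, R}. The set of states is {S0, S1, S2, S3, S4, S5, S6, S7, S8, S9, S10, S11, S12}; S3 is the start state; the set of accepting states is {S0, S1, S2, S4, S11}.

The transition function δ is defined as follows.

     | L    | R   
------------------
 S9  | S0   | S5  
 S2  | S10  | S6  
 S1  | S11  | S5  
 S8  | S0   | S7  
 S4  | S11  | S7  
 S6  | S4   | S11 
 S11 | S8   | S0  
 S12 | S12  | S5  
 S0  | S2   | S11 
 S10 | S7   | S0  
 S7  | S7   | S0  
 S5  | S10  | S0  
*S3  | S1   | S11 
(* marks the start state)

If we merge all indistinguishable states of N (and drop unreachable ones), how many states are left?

7

Reachable states from the start: {S0,S1,S2,S3,S4,S5,S6,S7,S8,S10,S11}. Unreachable: {S9,S12} — drop them.
Start with accepting vs non-accepting: {S0,S1,S2,S4,S11} | {S3,S5,S6,S7,S8,S10}.
Split {S0,S1,S2,S4,S11} by δ(·,L) → {S0,S1,S4} and {S2,S11}.
On input R, block {S0,S1,S4} splits into {S1,S4} and {S0}.
On input L, block {S3,S5,S6,S7,S8,S10} splits into {S5,S7,S10} and {S3,S6} and {S8}.
Refine {S2,S11} on symbol L: members go to different blocks, giving {S2} and {S11}.
No further refinement is possible. Final partition (7 blocks): {S1,S4} | {S5,S7,S10} | {S2} | {S0} | {S3,S6} | {S8} | {S11}.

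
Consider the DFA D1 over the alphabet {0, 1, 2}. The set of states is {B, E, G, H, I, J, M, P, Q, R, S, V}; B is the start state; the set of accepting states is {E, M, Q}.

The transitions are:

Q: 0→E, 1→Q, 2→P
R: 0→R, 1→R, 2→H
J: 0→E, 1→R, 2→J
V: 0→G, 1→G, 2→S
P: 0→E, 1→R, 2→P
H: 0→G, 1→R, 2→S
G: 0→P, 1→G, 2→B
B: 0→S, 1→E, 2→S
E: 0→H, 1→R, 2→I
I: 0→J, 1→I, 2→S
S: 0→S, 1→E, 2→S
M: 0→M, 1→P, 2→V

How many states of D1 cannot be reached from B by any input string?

Starting at B and following transitions, the reachable set is {B, E, G, H, I, J, P, R, S}. That leaves M, Q, V unreachable — 3 in total.

3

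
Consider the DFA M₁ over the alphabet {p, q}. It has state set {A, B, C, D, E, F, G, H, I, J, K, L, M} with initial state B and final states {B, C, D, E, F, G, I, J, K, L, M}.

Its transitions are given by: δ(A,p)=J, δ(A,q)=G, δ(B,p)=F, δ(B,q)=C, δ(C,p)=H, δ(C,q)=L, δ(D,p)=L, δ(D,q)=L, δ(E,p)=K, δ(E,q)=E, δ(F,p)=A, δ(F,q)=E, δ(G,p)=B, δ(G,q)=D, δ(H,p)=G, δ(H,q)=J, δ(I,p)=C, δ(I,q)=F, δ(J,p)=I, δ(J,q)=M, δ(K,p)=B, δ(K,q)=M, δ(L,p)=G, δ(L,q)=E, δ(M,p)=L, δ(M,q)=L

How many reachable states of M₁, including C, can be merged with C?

All states are reachable from the start state.
Initial partition by acceptance: {B,C,D,E,F,G,I,J,K,L,M} | {A,H}.
Split {B,C,D,E,F,G,I,J,K,L,M} by δ(·,p) → {B,D,E,G,I,J,K,L,M} and {C,F}.
Refine {B,D,E,G,I,J,K,L,M} on symbol p: members go to different blocks, giving {D,E,G,J,K,L,M} and {B,I}.
Split {D,E,G,J,K,L,M} by δ(·,p) → {D,E,L,M} and {G,J,K}.
Refine {D,E,L,M} on symbol p: members go to different blocks, giving {D,M} and {E,L}.
Stable partition: {D,M} | {A,H} | {C,F} | {B,I} | {G,J,K} | {E,L} — 6 equivalence classes.
The equivalence class containing C is {C,F}, of size 2.

2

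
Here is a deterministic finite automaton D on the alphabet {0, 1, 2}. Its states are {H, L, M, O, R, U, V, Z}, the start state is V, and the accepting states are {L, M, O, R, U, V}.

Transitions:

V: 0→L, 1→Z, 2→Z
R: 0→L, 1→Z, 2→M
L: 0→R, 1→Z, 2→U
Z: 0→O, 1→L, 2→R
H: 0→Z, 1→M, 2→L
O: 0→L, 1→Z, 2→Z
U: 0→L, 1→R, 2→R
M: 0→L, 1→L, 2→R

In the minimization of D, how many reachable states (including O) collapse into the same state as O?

First remove the unreachable states {H}; 7 states remain.
Initial partition by acceptance: {L,M,O,R,U,V} | {Z}.
Split {L,M,O,R,U,V} by δ(·,1) → {L,O,R,V} and {M,U}.
Refine {L,O,R,V} on symbol 2: members go to different blocks, giving {L,R} and {O,V}.
The partition is now stable with 4 blocks: {L,R} | {Z} | {M,U} | {O,V}.
State O belongs to the block {O,V}, which has 2 states.

2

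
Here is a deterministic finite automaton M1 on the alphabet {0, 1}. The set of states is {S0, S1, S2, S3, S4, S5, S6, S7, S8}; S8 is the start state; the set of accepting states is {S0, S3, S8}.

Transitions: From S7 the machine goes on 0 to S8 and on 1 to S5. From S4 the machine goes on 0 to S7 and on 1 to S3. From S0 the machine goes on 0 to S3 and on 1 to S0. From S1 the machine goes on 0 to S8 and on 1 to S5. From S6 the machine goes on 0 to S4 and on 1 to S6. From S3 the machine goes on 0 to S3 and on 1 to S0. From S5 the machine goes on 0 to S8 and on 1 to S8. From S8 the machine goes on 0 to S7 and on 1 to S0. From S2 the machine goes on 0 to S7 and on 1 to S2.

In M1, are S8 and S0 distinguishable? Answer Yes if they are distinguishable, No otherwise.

Reachable states from the start: {S0,S3,S5,S7,S8}. Unreachable: {S1,S2,S4,S6} — drop them.
Start with accepting vs non-accepting: {S0,S3,S8} | {S5,S7}.
On input 0, block {S0,S3,S8} splits into {S0,S3} and {S8}.
On input 1, block {S5,S7} splits into {S5} and {S7}.
Stable partition: {S0,S3} | {S5} | {S8} | {S7} — 4 equivalence classes.
S8 and S0 end up in different blocks, so they are distinguishable. For instance, the string '0' is accepted from only S0.

Yes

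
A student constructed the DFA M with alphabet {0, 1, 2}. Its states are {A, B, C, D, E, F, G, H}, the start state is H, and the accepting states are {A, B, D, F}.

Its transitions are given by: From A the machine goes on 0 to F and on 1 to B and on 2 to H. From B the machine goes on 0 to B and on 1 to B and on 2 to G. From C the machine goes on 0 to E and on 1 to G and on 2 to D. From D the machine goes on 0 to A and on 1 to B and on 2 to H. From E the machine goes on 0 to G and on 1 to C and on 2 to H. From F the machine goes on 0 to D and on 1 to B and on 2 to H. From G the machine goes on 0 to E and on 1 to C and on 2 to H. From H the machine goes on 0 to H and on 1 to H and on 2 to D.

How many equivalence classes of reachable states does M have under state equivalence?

Initial partition by acceptance: {A,B,D,F} | {C,E,G,H}.
Split {C,E,G,H} by δ(·,2) → {C,H} and {E,G}.
Refine {A,B,D,F} on symbol 2: members go to different blocks, giving {A,D,F} and {B}.
Split {C,H} by δ(·,0) → {C} and {H}.
The partition is now stable with 5 blocks: {A,D,F} | {C} | {E,G} | {B} | {H}.

5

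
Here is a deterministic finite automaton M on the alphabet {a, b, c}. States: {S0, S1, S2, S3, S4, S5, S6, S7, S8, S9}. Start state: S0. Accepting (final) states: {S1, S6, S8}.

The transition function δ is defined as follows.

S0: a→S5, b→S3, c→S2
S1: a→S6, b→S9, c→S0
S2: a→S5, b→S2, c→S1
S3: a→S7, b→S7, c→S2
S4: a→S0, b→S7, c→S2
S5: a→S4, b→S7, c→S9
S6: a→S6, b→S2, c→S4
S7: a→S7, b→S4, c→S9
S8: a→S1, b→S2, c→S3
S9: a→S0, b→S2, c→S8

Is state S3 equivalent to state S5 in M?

Yes

All states are reachable from the start state.
P0 = {S1,S6,S8} | {S0,S2,S3,S4,S5,S7,S9}.
Refine {S0,S2,S3,S4,S5,S7,S9} on symbol c: members go to different blocks, giving {S0,S3,S4,S5,S7} and {S2,S9}.
Stable partition: {S1,S6,S8} | {S0,S3,S4,S5,S7} | {S2,S9} — 3 equivalence classes.
S3 and S5 lie in the same block of the stable partition, so they are equivalent — no string distinguishes them.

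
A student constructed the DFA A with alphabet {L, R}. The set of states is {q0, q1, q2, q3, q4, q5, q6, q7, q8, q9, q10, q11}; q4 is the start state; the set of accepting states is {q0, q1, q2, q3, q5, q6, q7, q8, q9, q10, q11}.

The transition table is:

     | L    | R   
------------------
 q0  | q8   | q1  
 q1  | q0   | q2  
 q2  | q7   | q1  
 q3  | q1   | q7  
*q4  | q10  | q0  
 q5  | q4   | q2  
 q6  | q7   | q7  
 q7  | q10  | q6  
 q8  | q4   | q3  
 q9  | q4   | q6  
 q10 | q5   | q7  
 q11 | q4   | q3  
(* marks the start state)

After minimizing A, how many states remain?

Reachable states from the start: {q0,q1,q2,q3,q4,q5,q6,q7,q8,q10}. Unreachable: {q9,q11} — drop them.
P0 = {q0,q1,q2,q3,q5,q6,q7,q8,q10} | {q4}.
Split {q0,q1,q2,q3,q5,q6,q7,q8,q10} by δ(·,L) → {q0,q1,q2,q3,q6,q7,q10} and {q5,q8}.
On input L, block {q0,q1,q2,q3,q6,q7,q10} splits into {q1,q2,q3,q6,q7} and {q0,q10}.
Split {q1,q2,q3,q6,q7} by δ(·,L) → {q2,q3,q6} and {q1,q7}.
The partition is now stable with 5 blocks: {q2,q3,q6} | {q4} | {q5,q8} | {q0,q10} | {q1,q7}.

5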